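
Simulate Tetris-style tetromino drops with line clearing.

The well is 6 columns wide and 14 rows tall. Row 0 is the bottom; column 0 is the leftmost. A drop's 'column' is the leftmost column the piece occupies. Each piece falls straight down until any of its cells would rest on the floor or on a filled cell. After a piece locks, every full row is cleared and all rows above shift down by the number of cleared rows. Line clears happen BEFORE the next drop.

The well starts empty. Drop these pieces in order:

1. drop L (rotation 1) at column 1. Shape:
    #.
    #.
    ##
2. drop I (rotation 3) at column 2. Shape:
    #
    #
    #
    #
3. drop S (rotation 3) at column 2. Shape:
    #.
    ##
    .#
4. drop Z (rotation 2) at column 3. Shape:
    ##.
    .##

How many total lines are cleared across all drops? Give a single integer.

Answer: 0

Derivation:
Drop 1: L rot1 at col 1 lands with bottom-row=0; cleared 0 line(s) (total 0); column heights now [0 3 1 0 0 0], max=3
Drop 2: I rot3 at col 2 lands with bottom-row=1; cleared 0 line(s) (total 0); column heights now [0 3 5 0 0 0], max=5
Drop 3: S rot3 at col 2 lands with bottom-row=4; cleared 0 line(s) (total 0); column heights now [0 3 7 6 0 0], max=7
Drop 4: Z rot2 at col 3 lands with bottom-row=5; cleared 0 line(s) (total 0); column heights now [0 3 7 7 7 6], max=7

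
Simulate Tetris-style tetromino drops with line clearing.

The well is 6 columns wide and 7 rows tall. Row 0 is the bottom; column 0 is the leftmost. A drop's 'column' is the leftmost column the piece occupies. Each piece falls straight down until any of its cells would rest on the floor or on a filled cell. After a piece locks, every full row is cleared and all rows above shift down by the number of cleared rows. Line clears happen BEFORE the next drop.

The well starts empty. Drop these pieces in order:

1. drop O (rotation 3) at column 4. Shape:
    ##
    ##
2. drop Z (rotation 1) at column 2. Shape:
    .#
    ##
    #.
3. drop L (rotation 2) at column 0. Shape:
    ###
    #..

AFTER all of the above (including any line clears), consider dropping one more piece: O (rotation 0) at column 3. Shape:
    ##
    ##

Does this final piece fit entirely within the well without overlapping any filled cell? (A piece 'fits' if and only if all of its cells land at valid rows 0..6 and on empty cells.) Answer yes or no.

Answer: yes

Derivation:
Drop 1: O rot3 at col 4 lands with bottom-row=0; cleared 0 line(s) (total 0); column heights now [0 0 0 0 2 2], max=2
Drop 2: Z rot1 at col 2 lands with bottom-row=0; cleared 0 line(s) (total 0); column heights now [0 0 2 3 2 2], max=3
Drop 3: L rot2 at col 0 lands with bottom-row=1; cleared 0 line(s) (total 0); column heights now [3 3 3 3 2 2], max=3
Test piece O rot0 at col 3 (width 2): heights before test = [3 3 3 3 2 2]; fits = True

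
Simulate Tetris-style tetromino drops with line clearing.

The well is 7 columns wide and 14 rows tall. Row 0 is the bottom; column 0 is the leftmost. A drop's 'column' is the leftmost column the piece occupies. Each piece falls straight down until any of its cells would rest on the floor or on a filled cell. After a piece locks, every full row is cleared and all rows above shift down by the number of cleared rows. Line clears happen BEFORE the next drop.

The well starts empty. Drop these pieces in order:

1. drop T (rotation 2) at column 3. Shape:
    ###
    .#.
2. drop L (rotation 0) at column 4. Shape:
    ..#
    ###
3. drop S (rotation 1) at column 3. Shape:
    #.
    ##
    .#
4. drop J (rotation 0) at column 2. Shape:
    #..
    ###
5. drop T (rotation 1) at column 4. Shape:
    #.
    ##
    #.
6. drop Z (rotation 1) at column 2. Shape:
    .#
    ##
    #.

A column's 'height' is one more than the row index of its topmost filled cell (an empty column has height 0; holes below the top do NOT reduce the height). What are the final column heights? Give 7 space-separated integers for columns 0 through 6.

Answer: 0 0 10 11 10 9 4

Derivation:
Drop 1: T rot2 at col 3 lands with bottom-row=0; cleared 0 line(s) (total 0); column heights now [0 0 0 2 2 2 0], max=2
Drop 2: L rot0 at col 4 lands with bottom-row=2; cleared 0 line(s) (total 0); column heights now [0 0 0 2 3 3 4], max=4
Drop 3: S rot1 at col 3 lands with bottom-row=3; cleared 0 line(s) (total 0); column heights now [0 0 0 6 5 3 4], max=6
Drop 4: J rot0 at col 2 lands with bottom-row=6; cleared 0 line(s) (total 0); column heights now [0 0 8 7 7 3 4], max=8
Drop 5: T rot1 at col 4 lands with bottom-row=7; cleared 0 line(s) (total 0); column heights now [0 0 8 7 10 9 4], max=10
Drop 6: Z rot1 at col 2 lands with bottom-row=8; cleared 0 line(s) (total 0); column heights now [0 0 10 11 10 9 4], max=11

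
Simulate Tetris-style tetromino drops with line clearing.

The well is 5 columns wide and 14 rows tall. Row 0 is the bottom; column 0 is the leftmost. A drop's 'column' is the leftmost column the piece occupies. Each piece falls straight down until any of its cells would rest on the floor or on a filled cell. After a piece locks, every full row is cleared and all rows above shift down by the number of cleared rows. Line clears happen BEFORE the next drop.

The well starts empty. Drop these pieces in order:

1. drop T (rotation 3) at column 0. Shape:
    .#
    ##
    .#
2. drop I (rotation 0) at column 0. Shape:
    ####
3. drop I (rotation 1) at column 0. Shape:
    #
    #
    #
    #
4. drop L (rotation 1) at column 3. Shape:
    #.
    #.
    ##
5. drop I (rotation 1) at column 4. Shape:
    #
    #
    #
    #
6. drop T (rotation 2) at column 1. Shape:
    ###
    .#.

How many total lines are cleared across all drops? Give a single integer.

Answer: 1

Derivation:
Drop 1: T rot3 at col 0 lands with bottom-row=0; cleared 0 line(s) (total 0); column heights now [2 3 0 0 0], max=3
Drop 2: I rot0 at col 0 lands with bottom-row=3; cleared 0 line(s) (total 0); column heights now [4 4 4 4 0], max=4
Drop 3: I rot1 at col 0 lands with bottom-row=4; cleared 0 line(s) (total 0); column heights now [8 4 4 4 0], max=8
Drop 4: L rot1 at col 3 lands with bottom-row=4; cleared 0 line(s) (total 0); column heights now [8 4 4 7 5], max=8
Drop 5: I rot1 at col 4 lands with bottom-row=5; cleared 0 line(s) (total 0); column heights now [8 4 4 7 9], max=9
Drop 6: T rot2 at col 1 lands with bottom-row=6; cleared 1 line(s) (total 1); column heights now [7 4 7 7 8], max=8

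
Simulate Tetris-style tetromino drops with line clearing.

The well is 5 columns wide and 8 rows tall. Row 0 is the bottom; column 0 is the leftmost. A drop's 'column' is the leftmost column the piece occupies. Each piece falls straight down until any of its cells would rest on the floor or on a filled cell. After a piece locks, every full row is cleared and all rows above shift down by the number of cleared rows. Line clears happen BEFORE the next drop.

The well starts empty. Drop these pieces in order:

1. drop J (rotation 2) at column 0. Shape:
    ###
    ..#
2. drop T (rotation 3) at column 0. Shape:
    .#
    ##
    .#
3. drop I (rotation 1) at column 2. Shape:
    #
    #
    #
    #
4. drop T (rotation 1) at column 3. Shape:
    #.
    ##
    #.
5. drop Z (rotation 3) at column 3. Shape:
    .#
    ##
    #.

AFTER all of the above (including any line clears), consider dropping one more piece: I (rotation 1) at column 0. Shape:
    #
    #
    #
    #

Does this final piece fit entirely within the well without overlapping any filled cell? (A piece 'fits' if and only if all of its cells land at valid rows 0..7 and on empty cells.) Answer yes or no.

Answer: yes

Derivation:
Drop 1: J rot2 at col 0 lands with bottom-row=0; cleared 0 line(s) (total 0); column heights now [2 2 2 0 0], max=2
Drop 2: T rot3 at col 0 lands with bottom-row=2; cleared 0 line(s) (total 0); column heights now [4 5 2 0 0], max=5
Drop 3: I rot1 at col 2 lands with bottom-row=2; cleared 0 line(s) (total 0); column heights now [4 5 6 0 0], max=6
Drop 4: T rot1 at col 3 lands with bottom-row=0; cleared 1 line(s) (total 1); column heights now [3 4 5 2 0], max=5
Drop 5: Z rot3 at col 3 lands with bottom-row=2; cleared 0 line(s) (total 1); column heights now [3 4 5 4 5], max=5
Test piece I rot1 at col 0 (width 1): heights before test = [3 4 5 4 5]; fits = True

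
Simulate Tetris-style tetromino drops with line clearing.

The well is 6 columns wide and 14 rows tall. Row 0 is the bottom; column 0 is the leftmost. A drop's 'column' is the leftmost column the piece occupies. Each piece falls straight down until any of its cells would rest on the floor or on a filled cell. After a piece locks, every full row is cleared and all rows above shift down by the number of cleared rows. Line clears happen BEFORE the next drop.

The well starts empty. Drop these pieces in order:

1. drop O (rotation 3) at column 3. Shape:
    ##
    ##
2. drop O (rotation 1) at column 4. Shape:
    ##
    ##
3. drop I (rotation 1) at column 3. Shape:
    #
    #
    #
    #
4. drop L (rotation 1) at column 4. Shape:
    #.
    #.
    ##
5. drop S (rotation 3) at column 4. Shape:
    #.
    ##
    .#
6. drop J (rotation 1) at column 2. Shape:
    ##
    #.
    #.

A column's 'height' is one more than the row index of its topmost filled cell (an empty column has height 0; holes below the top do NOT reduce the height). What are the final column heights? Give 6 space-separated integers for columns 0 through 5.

Answer: 0 0 7 7 9 8

Derivation:
Drop 1: O rot3 at col 3 lands with bottom-row=0; cleared 0 line(s) (total 0); column heights now [0 0 0 2 2 0], max=2
Drop 2: O rot1 at col 4 lands with bottom-row=2; cleared 0 line(s) (total 0); column heights now [0 0 0 2 4 4], max=4
Drop 3: I rot1 at col 3 lands with bottom-row=2; cleared 0 line(s) (total 0); column heights now [0 0 0 6 4 4], max=6
Drop 4: L rot1 at col 4 lands with bottom-row=4; cleared 0 line(s) (total 0); column heights now [0 0 0 6 7 5], max=7
Drop 5: S rot3 at col 4 lands with bottom-row=6; cleared 0 line(s) (total 0); column heights now [0 0 0 6 9 8], max=9
Drop 6: J rot1 at col 2 lands with bottom-row=4; cleared 0 line(s) (total 0); column heights now [0 0 7 7 9 8], max=9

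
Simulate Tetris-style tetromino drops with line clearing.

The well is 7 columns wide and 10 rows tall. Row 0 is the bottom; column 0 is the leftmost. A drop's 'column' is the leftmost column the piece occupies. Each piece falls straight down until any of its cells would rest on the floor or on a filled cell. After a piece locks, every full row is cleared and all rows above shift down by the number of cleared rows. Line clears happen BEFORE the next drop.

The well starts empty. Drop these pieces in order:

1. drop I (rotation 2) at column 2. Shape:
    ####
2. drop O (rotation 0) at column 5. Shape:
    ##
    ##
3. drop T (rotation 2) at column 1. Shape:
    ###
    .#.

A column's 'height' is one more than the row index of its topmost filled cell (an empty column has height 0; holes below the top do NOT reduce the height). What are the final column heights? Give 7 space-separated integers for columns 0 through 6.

Answer: 0 3 3 3 1 3 3

Derivation:
Drop 1: I rot2 at col 2 lands with bottom-row=0; cleared 0 line(s) (total 0); column heights now [0 0 1 1 1 1 0], max=1
Drop 2: O rot0 at col 5 lands with bottom-row=1; cleared 0 line(s) (total 0); column heights now [0 0 1 1 1 3 3], max=3
Drop 3: T rot2 at col 1 lands with bottom-row=1; cleared 0 line(s) (total 0); column heights now [0 3 3 3 1 3 3], max=3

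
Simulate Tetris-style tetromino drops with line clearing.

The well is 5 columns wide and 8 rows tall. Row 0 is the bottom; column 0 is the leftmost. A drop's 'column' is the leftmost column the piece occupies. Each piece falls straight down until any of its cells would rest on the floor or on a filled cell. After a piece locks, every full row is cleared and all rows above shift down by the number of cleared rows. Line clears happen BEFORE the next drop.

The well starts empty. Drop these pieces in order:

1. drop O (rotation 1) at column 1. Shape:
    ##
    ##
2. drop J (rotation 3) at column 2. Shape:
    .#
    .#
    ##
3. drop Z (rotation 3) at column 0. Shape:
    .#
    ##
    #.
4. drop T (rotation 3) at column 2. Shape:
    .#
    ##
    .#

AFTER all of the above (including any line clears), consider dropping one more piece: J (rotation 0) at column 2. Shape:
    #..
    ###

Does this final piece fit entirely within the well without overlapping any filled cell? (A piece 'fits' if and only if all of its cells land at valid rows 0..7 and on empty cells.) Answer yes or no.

Answer: no

Derivation:
Drop 1: O rot1 at col 1 lands with bottom-row=0; cleared 0 line(s) (total 0); column heights now [0 2 2 0 0], max=2
Drop 2: J rot3 at col 2 lands with bottom-row=2; cleared 0 line(s) (total 0); column heights now [0 2 3 5 0], max=5
Drop 3: Z rot3 at col 0 lands with bottom-row=1; cleared 0 line(s) (total 0); column heights now [3 4 3 5 0], max=5
Drop 4: T rot3 at col 2 lands with bottom-row=5; cleared 0 line(s) (total 0); column heights now [3 4 7 8 0], max=8
Test piece J rot0 at col 2 (width 3): heights before test = [3 4 7 8 0]; fits = False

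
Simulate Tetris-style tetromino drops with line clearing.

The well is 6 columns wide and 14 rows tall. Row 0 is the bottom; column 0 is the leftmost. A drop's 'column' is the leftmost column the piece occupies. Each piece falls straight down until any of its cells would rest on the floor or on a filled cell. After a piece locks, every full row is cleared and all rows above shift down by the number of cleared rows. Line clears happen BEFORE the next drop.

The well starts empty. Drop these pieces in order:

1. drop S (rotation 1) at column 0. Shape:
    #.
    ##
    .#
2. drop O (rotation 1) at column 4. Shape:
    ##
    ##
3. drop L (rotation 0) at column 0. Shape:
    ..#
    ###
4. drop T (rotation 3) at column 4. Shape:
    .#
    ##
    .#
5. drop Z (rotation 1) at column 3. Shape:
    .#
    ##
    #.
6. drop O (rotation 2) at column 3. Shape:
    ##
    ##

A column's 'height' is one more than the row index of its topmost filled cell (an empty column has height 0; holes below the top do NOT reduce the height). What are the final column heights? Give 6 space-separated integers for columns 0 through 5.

Drop 1: S rot1 at col 0 lands with bottom-row=0; cleared 0 line(s) (total 0); column heights now [3 2 0 0 0 0], max=3
Drop 2: O rot1 at col 4 lands with bottom-row=0; cleared 0 line(s) (total 0); column heights now [3 2 0 0 2 2], max=3
Drop 3: L rot0 at col 0 lands with bottom-row=3; cleared 0 line(s) (total 0); column heights now [4 4 5 0 2 2], max=5
Drop 4: T rot3 at col 4 lands with bottom-row=2; cleared 0 line(s) (total 0); column heights now [4 4 5 0 4 5], max=5
Drop 5: Z rot1 at col 3 lands with bottom-row=3; cleared 1 line(s) (total 1); column heights now [3 2 4 4 5 4], max=5
Drop 6: O rot2 at col 3 lands with bottom-row=5; cleared 0 line(s) (total 1); column heights now [3 2 4 7 7 4], max=7

Answer: 3 2 4 7 7 4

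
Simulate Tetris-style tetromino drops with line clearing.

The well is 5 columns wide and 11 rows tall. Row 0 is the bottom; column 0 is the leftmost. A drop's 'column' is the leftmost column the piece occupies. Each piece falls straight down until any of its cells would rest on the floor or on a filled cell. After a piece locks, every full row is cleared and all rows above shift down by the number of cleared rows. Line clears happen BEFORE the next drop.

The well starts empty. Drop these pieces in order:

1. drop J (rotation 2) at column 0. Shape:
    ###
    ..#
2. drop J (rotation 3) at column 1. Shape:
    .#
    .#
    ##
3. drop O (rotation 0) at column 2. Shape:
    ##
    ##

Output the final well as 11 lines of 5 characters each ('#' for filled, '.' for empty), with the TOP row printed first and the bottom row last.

Answer: .....
.....
.....
.....
..##.
..##.
..#..
..#..
.##..
###..
..#..

Derivation:
Drop 1: J rot2 at col 0 lands with bottom-row=0; cleared 0 line(s) (total 0); column heights now [2 2 2 0 0], max=2
Drop 2: J rot3 at col 1 lands with bottom-row=2; cleared 0 line(s) (total 0); column heights now [2 3 5 0 0], max=5
Drop 3: O rot0 at col 2 lands with bottom-row=5; cleared 0 line(s) (total 0); column heights now [2 3 7 7 0], max=7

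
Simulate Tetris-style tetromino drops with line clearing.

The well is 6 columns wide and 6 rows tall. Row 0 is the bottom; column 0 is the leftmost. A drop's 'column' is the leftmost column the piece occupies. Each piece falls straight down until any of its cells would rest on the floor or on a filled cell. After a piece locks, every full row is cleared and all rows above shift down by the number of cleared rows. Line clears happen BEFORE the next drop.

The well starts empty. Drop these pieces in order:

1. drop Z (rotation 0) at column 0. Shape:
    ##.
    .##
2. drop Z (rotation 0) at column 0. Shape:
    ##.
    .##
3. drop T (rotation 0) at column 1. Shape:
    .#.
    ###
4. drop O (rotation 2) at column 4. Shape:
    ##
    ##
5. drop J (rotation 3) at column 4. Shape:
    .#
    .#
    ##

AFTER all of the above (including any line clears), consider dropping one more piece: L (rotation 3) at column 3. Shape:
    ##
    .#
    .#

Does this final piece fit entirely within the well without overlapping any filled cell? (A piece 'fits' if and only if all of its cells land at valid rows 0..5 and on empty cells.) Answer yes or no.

Drop 1: Z rot0 at col 0 lands with bottom-row=0; cleared 0 line(s) (total 0); column heights now [2 2 1 0 0 0], max=2
Drop 2: Z rot0 at col 0 lands with bottom-row=2; cleared 0 line(s) (total 0); column heights now [4 4 3 0 0 0], max=4
Drop 3: T rot0 at col 1 lands with bottom-row=4; cleared 0 line(s) (total 0); column heights now [4 5 6 5 0 0], max=6
Drop 4: O rot2 at col 4 lands with bottom-row=0; cleared 0 line(s) (total 0); column heights now [4 5 6 5 2 2], max=6
Drop 5: J rot3 at col 4 lands with bottom-row=2; cleared 0 line(s) (total 0); column heights now [4 5 6 5 3 5], max=6
Test piece L rot3 at col 3 (width 2): heights before test = [4 5 6 5 3 5]; fits = True

Answer: yes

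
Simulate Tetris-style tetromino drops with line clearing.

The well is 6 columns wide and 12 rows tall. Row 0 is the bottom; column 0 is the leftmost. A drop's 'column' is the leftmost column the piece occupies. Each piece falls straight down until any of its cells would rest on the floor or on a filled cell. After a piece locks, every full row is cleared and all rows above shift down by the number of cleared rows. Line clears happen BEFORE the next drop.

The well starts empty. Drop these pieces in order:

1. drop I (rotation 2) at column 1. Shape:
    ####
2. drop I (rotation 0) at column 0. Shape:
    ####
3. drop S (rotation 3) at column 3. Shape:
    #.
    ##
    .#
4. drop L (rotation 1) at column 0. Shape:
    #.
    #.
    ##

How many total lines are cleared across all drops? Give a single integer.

Answer: 0

Derivation:
Drop 1: I rot2 at col 1 lands with bottom-row=0; cleared 0 line(s) (total 0); column heights now [0 1 1 1 1 0], max=1
Drop 2: I rot0 at col 0 lands with bottom-row=1; cleared 0 line(s) (total 0); column heights now [2 2 2 2 1 0], max=2
Drop 3: S rot3 at col 3 lands with bottom-row=1; cleared 0 line(s) (total 0); column heights now [2 2 2 4 3 0], max=4
Drop 4: L rot1 at col 0 lands with bottom-row=2; cleared 0 line(s) (total 0); column heights now [5 3 2 4 3 0], max=5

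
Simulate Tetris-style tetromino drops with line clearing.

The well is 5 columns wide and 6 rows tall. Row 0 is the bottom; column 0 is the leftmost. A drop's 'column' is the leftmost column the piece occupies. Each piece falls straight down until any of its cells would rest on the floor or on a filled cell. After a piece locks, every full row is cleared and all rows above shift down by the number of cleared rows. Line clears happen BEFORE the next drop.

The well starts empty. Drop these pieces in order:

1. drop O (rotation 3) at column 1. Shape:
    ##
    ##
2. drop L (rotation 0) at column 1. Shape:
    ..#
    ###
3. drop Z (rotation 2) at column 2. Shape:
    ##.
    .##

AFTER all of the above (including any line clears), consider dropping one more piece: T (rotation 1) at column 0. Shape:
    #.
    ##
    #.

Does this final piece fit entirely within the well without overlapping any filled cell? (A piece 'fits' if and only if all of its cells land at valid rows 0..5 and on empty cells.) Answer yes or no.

Drop 1: O rot3 at col 1 lands with bottom-row=0; cleared 0 line(s) (total 0); column heights now [0 2 2 0 0], max=2
Drop 2: L rot0 at col 1 lands with bottom-row=2; cleared 0 line(s) (total 0); column heights now [0 3 3 4 0], max=4
Drop 3: Z rot2 at col 2 lands with bottom-row=4; cleared 0 line(s) (total 0); column heights now [0 3 6 6 5], max=6
Test piece T rot1 at col 0 (width 2): heights before test = [0 3 6 6 5]; fits = True

Answer: yes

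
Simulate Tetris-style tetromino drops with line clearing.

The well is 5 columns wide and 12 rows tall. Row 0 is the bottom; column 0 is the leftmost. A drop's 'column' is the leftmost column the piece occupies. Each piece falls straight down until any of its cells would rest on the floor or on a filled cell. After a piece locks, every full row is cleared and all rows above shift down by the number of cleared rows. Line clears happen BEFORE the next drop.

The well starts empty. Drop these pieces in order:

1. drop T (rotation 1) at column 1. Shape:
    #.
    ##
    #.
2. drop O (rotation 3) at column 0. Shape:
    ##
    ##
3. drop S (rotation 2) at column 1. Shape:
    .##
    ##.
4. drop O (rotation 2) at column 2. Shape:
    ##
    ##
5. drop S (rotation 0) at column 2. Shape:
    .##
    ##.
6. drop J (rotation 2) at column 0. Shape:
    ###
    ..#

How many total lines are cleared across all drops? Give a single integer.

Answer: 0

Derivation:
Drop 1: T rot1 at col 1 lands with bottom-row=0; cleared 0 line(s) (total 0); column heights now [0 3 2 0 0], max=3
Drop 2: O rot3 at col 0 lands with bottom-row=3; cleared 0 line(s) (total 0); column heights now [5 5 2 0 0], max=5
Drop 3: S rot2 at col 1 lands with bottom-row=5; cleared 0 line(s) (total 0); column heights now [5 6 7 7 0], max=7
Drop 4: O rot2 at col 2 lands with bottom-row=7; cleared 0 line(s) (total 0); column heights now [5 6 9 9 0], max=9
Drop 5: S rot0 at col 2 lands with bottom-row=9; cleared 0 line(s) (total 0); column heights now [5 6 10 11 11], max=11
Drop 6: J rot2 at col 0 lands with bottom-row=10; cleared 0 line(s) (total 0); column heights now [12 12 12 11 11], max=12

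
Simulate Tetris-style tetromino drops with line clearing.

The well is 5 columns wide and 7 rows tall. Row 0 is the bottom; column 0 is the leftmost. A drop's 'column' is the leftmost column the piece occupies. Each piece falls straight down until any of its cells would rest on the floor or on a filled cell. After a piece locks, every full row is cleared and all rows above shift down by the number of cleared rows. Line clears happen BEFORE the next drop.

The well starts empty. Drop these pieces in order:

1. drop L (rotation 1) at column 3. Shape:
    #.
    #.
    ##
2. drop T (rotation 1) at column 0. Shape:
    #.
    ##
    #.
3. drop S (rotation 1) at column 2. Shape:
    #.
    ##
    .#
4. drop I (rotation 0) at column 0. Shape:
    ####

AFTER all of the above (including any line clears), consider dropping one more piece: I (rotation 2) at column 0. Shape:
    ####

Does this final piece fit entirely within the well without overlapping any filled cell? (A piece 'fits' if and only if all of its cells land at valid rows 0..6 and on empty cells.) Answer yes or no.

Answer: no

Derivation:
Drop 1: L rot1 at col 3 lands with bottom-row=0; cleared 0 line(s) (total 0); column heights now [0 0 0 3 1], max=3
Drop 2: T rot1 at col 0 lands with bottom-row=0; cleared 0 line(s) (total 0); column heights now [3 2 0 3 1], max=3
Drop 3: S rot1 at col 2 lands with bottom-row=3; cleared 0 line(s) (total 0); column heights now [3 2 6 5 1], max=6
Drop 4: I rot0 at col 0 lands with bottom-row=6; cleared 0 line(s) (total 0); column heights now [7 7 7 7 1], max=7
Test piece I rot2 at col 0 (width 4): heights before test = [7 7 7 7 1]; fits = False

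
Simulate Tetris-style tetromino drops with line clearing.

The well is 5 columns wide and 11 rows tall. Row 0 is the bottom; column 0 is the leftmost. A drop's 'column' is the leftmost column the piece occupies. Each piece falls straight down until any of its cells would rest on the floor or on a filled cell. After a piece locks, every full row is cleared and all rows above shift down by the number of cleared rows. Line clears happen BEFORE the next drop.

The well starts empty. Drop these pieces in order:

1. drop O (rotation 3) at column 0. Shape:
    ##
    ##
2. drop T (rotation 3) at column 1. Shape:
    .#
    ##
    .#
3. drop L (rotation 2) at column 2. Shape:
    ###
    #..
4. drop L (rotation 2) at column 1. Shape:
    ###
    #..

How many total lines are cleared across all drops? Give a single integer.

Answer: 0

Derivation:
Drop 1: O rot3 at col 0 lands with bottom-row=0; cleared 0 line(s) (total 0); column heights now [2 2 0 0 0], max=2
Drop 2: T rot3 at col 1 lands with bottom-row=1; cleared 0 line(s) (total 0); column heights now [2 3 4 0 0], max=4
Drop 3: L rot2 at col 2 lands with bottom-row=4; cleared 0 line(s) (total 0); column heights now [2 3 6 6 6], max=6
Drop 4: L rot2 at col 1 lands with bottom-row=5; cleared 0 line(s) (total 0); column heights now [2 7 7 7 6], max=7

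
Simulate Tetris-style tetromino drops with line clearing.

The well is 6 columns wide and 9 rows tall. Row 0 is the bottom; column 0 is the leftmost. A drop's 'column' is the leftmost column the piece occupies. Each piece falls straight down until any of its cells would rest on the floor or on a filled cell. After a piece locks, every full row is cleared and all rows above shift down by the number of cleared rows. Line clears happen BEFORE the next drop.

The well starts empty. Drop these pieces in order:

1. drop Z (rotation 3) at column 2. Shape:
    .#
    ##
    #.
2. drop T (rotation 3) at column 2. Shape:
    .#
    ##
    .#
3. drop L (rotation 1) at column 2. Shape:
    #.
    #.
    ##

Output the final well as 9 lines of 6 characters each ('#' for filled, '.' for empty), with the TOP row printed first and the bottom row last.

Answer: ..#...
..#...
..##..
...#..
..##..
...#..
...#..
..##..
..#...

Derivation:
Drop 1: Z rot3 at col 2 lands with bottom-row=0; cleared 0 line(s) (total 0); column heights now [0 0 2 3 0 0], max=3
Drop 2: T rot3 at col 2 lands with bottom-row=3; cleared 0 line(s) (total 0); column heights now [0 0 5 6 0 0], max=6
Drop 3: L rot1 at col 2 lands with bottom-row=6; cleared 0 line(s) (total 0); column heights now [0 0 9 7 0 0], max=9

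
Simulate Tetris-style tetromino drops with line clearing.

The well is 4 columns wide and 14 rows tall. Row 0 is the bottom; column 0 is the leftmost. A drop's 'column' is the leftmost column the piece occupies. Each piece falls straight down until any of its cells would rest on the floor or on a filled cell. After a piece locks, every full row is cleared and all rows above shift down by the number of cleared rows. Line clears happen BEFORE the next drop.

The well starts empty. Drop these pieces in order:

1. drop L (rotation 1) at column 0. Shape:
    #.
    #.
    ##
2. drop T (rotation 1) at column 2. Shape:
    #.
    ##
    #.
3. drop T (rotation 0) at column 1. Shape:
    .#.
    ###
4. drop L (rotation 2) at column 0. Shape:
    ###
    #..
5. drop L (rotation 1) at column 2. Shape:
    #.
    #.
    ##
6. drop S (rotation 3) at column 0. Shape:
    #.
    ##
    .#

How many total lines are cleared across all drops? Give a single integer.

Answer: 0

Derivation:
Drop 1: L rot1 at col 0 lands with bottom-row=0; cleared 0 line(s) (total 0); column heights now [3 1 0 0], max=3
Drop 2: T rot1 at col 2 lands with bottom-row=0; cleared 0 line(s) (total 0); column heights now [3 1 3 2], max=3
Drop 3: T rot0 at col 1 lands with bottom-row=3; cleared 0 line(s) (total 0); column heights now [3 4 5 4], max=5
Drop 4: L rot2 at col 0 lands with bottom-row=4; cleared 0 line(s) (total 0); column heights now [6 6 6 4], max=6
Drop 5: L rot1 at col 2 lands with bottom-row=6; cleared 0 line(s) (total 0); column heights now [6 6 9 7], max=9
Drop 6: S rot3 at col 0 lands with bottom-row=6; cleared 0 line(s) (total 0); column heights now [9 8 9 7], max=9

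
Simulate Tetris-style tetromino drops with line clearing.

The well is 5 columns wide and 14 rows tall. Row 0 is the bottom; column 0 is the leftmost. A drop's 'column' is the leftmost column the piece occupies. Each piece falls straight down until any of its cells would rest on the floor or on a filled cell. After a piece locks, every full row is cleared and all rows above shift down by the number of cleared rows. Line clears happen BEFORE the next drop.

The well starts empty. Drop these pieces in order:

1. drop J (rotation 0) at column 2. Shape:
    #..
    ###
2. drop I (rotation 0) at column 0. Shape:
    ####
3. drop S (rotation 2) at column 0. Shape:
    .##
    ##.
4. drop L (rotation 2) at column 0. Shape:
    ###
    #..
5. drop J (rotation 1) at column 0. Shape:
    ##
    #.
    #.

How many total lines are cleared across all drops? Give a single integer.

Answer: 0

Derivation:
Drop 1: J rot0 at col 2 lands with bottom-row=0; cleared 0 line(s) (total 0); column heights now [0 0 2 1 1], max=2
Drop 2: I rot0 at col 0 lands with bottom-row=2; cleared 0 line(s) (total 0); column heights now [3 3 3 3 1], max=3
Drop 3: S rot2 at col 0 lands with bottom-row=3; cleared 0 line(s) (total 0); column heights now [4 5 5 3 1], max=5
Drop 4: L rot2 at col 0 lands with bottom-row=4; cleared 0 line(s) (total 0); column heights now [6 6 6 3 1], max=6
Drop 5: J rot1 at col 0 lands with bottom-row=6; cleared 0 line(s) (total 0); column heights now [9 9 6 3 1], max=9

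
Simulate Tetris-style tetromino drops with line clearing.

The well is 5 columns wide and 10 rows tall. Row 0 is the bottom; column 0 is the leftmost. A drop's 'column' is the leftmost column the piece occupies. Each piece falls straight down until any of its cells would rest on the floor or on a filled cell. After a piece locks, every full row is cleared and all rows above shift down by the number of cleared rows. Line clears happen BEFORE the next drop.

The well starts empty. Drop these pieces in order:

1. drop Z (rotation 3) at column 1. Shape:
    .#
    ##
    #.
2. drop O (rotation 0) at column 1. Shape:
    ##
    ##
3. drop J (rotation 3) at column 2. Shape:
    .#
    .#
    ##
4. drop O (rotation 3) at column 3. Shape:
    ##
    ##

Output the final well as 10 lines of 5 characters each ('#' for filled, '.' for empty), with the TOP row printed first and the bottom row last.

Answer: ...##
...##
...#.
...#.
..##.
.##..
.##..
..#..
.##..
.#...

Derivation:
Drop 1: Z rot3 at col 1 lands with bottom-row=0; cleared 0 line(s) (total 0); column heights now [0 2 3 0 0], max=3
Drop 2: O rot0 at col 1 lands with bottom-row=3; cleared 0 line(s) (total 0); column heights now [0 5 5 0 0], max=5
Drop 3: J rot3 at col 2 lands with bottom-row=5; cleared 0 line(s) (total 0); column heights now [0 5 6 8 0], max=8
Drop 4: O rot3 at col 3 lands with bottom-row=8; cleared 0 line(s) (total 0); column heights now [0 5 6 10 10], max=10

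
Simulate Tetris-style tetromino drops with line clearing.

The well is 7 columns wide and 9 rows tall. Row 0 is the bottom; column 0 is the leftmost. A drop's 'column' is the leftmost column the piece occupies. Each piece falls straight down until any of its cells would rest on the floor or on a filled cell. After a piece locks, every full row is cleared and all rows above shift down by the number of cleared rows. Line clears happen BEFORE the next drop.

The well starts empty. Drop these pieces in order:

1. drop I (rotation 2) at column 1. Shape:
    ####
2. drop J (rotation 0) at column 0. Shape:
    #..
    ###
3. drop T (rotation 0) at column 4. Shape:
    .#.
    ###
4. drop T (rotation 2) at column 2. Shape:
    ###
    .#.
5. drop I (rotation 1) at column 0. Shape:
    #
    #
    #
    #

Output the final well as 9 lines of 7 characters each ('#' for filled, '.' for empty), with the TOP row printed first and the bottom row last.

Answer: .......
.......
.......
#......
#......
#......
#......
#.####.
.####..

Derivation:
Drop 1: I rot2 at col 1 lands with bottom-row=0; cleared 0 line(s) (total 0); column heights now [0 1 1 1 1 0 0], max=1
Drop 2: J rot0 at col 0 lands with bottom-row=1; cleared 0 line(s) (total 0); column heights now [3 2 2 1 1 0 0], max=3
Drop 3: T rot0 at col 4 lands with bottom-row=1; cleared 0 line(s) (total 0); column heights now [3 2 2 1 2 3 2], max=3
Drop 4: T rot2 at col 2 lands with bottom-row=1; cleared 1 line(s) (total 1); column heights now [2 1 2 2 2 2 0], max=2
Drop 5: I rot1 at col 0 lands with bottom-row=2; cleared 0 line(s) (total 1); column heights now [6 1 2 2 2 2 0], max=6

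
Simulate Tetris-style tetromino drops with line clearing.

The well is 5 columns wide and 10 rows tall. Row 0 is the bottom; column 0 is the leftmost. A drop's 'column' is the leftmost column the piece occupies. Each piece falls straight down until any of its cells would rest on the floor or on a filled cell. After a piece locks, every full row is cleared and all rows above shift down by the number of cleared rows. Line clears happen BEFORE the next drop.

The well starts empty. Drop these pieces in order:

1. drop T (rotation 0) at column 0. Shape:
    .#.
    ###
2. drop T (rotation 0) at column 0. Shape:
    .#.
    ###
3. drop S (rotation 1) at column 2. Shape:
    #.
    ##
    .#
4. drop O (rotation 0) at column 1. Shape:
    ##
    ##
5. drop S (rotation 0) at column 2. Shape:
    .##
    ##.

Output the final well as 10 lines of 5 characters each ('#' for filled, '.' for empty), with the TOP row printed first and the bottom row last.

Drop 1: T rot0 at col 0 lands with bottom-row=0; cleared 0 line(s) (total 0); column heights now [1 2 1 0 0], max=2
Drop 2: T rot0 at col 0 lands with bottom-row=2; cleared 0 line(s) (total 0); column heights now [3 4 3 0 0], max=4
Drop 3: S rot1 at col 2 lands with bottom-row=2; cleared 0 line(s) (total 0); column heights now [3 4 5 4 0], max=5
Drop 4: O rot0 at col 1 lands with bottom-row=5; cleared 0 line(s) (total 0); column heights now [3 7 7 4 0], max=7
Drop 5: S rot0 at col 2 lands with bottom-row=7; cleared 0 line(s) (total 0); column heights now [3 7 8 9 9], max=9

Answer: .....
...##
..##.
.##..
.##..
..#..
.###.
####.
.#...
###..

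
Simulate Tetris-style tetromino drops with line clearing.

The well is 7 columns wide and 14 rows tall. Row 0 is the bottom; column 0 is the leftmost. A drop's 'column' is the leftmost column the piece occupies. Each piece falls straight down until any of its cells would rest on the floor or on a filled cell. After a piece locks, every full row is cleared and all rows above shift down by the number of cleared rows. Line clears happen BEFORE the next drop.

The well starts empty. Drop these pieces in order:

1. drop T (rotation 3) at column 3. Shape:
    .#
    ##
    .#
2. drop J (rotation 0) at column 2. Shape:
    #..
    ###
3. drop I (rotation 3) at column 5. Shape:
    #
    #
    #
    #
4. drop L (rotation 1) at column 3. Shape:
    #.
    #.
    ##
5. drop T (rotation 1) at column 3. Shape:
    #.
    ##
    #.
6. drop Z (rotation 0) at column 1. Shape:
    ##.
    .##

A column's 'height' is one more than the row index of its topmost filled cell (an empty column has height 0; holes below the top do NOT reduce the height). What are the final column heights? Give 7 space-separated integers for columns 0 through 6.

Answer: 0 12 12 11 9 4 0

Derivation:
Drop 1: T rot3 at col 3 lands with bottom-row=0; cleared 0 line(s) (total 0); column heights now [0 0 0 2 3 0 0], max=3
Drop 2: J rot0 at col 2 lands with bottom-row=3; cleared 0 line(s) (total 0); column heights now [0 0 5 4 4 0 0], max=5
Drop 3: I rot3 at col 5 lands with bottom-row=0; cleared 0 line(s) (total 0); column heights now [0 0 5 4 4 4 0], max=5
Drop 4: L rot1 at col 3 lands with bottom-row=4; cleared 0 line(s) (total 0); column heights now [0 0 5 7 5 4 0], max=7
Drop 5: T rot1 at col 3 lands with bottom-row=7; cleared 0 line(s) (total 0); column heights now [0 0 5 10 9 4 0], max=10
Drop 6: Z rot0 at col 1 lands with bottom-row=10; cleared 0 line(s) (total 0); column heights now [0 12 12 11 9 4 0], max=12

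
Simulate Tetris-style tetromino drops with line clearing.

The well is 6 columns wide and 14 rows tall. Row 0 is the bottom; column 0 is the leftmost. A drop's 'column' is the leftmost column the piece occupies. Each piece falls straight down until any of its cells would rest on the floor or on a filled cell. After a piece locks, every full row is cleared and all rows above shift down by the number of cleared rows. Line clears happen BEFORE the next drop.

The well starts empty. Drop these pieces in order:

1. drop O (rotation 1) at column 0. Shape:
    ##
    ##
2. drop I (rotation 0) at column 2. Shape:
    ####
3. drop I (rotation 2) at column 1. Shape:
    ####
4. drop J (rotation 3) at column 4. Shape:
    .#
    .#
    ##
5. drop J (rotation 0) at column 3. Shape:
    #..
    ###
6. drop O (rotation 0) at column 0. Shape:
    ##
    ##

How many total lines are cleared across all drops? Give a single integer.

Answer: 1

Derivation:
Drop 1: O rot1 at col 0 lands with bottom-row=0; cleared 0 line(s) (total 0); column heights now [2 2 0 0 0 0], max=2
Drop 2: I rot0 at col 2 lands with bottom-row=0; cleared 1 line(s) (total 1); column heights now [1 1 0 0 0 0], max=1
Drop 3: I rot2 at col 1 lands with bottom-row=1; cleared 0 line(s) (total 1); column heights now [1 2 2 2 2 0], max=2
Drop 4: J rot3 at col 4 lands with bottom-row=2; cleared 0 line(s) (total 1); column heights now [1 2 2 2 3 5], max=5
Drop 5: J rot0 at col 3 lands with bottom-row=5; cleared 0 line(s) (total 1); column heights now [1 2 2 7 6 6], max=7
Drop 6: O rot0 at col 0 lands with bottom-row=2; cleared 0 line(s) (total 1); column heights now [4 4 2 7 6 6], max=7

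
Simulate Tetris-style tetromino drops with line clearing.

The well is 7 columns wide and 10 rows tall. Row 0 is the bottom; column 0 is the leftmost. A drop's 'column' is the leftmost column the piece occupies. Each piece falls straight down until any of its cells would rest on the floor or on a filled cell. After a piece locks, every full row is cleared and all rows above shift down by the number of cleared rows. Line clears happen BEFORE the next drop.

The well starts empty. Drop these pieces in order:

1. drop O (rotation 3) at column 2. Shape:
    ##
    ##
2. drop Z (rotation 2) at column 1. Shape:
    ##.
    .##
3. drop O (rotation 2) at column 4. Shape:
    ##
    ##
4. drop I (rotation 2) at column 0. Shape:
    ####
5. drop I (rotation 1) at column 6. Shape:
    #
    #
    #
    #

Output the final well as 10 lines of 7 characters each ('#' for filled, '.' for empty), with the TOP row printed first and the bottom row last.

Answer: .......
.......
.......
.......
.......
####...
.##...#
..##..#
..#####
..#####

Derivation:
Drop 1: O rot3 at col 2 lands with bottom-row=0; cleared 0 line(s) (total 0); column heights now [0 0 2 2 0 0 0], max=2
Drop 2: Z rot2 at col 1 lands with bottom-row=2; cleared 0 line(s) (total 0); column heights now [0 4 4 3 0 0 0], max=4
Drop 3: O rot2 at col 4 lands with bottom-row=0; cleared 0 line(s) (total 0); column heights now [0 4 4 3 2 2 0], max=4
Drop 4: I rot2 at col 0 lands with bottom-row=4; cleared 0 line(s) (total 0); column heights now [5 5 5 5 2 2 0], max=5
Drop 5: I rot1 at col 6 lands with bottom-row=0; cleared 0 line(s) (total 0); column heights now [5 5 5 5 2 2 4], max=5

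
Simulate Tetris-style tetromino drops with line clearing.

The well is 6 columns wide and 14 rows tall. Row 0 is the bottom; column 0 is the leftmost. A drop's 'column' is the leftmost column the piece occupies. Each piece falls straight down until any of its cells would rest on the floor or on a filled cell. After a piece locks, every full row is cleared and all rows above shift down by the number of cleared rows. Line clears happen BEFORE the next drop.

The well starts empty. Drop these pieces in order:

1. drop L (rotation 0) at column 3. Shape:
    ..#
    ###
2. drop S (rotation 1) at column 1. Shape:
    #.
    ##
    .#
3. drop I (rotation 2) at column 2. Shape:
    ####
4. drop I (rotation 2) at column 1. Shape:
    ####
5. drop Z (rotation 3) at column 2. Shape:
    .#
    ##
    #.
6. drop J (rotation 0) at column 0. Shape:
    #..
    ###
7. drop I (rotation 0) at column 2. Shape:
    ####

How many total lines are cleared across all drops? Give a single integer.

Drop 1: L rot0 at col 3 lands with bottom-row=0; cleared 0 line(s) (total 0); column heights now [0 0 0 1 1 2], max=2
Drop 2: S rot1 at col 1 lands with bottom-row=0; cleared 0 line(s) (total 0); column heights now [0 3 2 1 1 2], max=3
Drop 3: I rot2 at col 2 lands with bottom-row=2; cleared 0 line(s) (total 0); column heights now [0 3 3 3 3 3], max=3
Drop 4: I rot2 at col 1 lands with bottom-row=3; cleared 0 line(s) (total 0); column heights now [0 4 4 4 4 3], max=4
Drop 5: Z rot3 at col 2 lands with bottom-row=4; cleared 0 line(s) (total 0); column heights now [0 4 6 7 4 3], max=7
Drop 6: J rot0 at col 0 lands with bottom-row=6; cleared 0 line(s) (total 0); column heights now [8 7 7 7 4 3], max=8
Drop 7: I rot0 at col 2 lands with bottom-row=7; cleared 0 line(s) (total 0); column heights now [8 7 8 8 8 8], max=8

Answer: 0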